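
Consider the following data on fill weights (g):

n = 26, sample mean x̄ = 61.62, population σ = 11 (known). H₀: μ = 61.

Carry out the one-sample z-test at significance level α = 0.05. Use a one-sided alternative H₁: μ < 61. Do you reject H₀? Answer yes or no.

SE = σ/√n = 11/√26 = 2.1573
z = (x̄−μ₀)/SE = (61.62−61)/2.1573 = 0.2874
p-value (one-sided, H₁ less) = 0.61310
At α=0.05: p ≥ α → fail to reject H₀

reject H₀: no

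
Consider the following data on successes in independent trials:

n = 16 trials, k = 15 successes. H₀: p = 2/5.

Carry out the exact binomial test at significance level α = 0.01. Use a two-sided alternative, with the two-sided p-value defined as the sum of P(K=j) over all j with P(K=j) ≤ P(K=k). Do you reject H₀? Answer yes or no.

reject H₀: yes

Exact binomial: n=16, k=15, p₀=2/5=0.4000
P(X=j) = C(n,j)·p₀^j·(1−p₀)^(n−j); p = Σ P(X=j) over j with P(X=j) ≤ P(X=15)
p-value (two-sided) = 0.00001
At α=0.01: p < α → reject H₀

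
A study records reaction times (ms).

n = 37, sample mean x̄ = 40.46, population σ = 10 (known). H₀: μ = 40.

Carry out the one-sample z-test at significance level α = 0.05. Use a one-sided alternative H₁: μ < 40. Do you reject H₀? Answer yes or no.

reject H₀: no

SE = σ/√n = 10/√37 = 1.6440
z = (x̄−μ₀)/SE = (40.46−40)/1.6440 = 0.2798
p-value (one-sided, H₁ less) = 0.61019
At α=0.05: p ≥ α → fail to reject H₀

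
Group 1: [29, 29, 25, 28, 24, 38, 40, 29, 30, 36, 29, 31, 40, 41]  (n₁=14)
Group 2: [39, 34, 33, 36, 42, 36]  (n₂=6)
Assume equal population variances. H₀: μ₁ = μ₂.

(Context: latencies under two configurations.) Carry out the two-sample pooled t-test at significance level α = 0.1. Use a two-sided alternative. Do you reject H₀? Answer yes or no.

reject H₀: yes

x̄₁=32.071, s₁=5.757, n₁=14
x̄₂=36.667, s₂=3.327, n₂=6
s_p² = [13·5.757² + 5·3.327²]/18 = 27.0146
SE = √(s_p²·(1/14+1/6)) = 2.5361
t = (32.071−36.667)/2.5361 = -1.8119
df = 18
p-value (two-sided) = 0.08672
At α=0.1: p < α → reject H₀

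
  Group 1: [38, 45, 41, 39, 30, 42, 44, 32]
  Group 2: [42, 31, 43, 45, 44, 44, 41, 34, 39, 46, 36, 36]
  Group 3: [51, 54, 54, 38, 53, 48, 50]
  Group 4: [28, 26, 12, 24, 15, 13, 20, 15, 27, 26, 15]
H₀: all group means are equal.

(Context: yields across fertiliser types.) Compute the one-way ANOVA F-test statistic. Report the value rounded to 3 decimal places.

Group means [38.88, 40.08, 49.71, 20.09], grand mean 35.816
SSB = Σnᵢ(x̄ᵢ−x̄)² = 4365.581; SSW = ΣΣ(x−x̄ᵢ)² = 1040.129
MSB = 4365.581/3 = 1455.1937; MSW = 1040.129/34 = 30.5920
F = MSB/MSW = 47.5677
df = (3, 34)

test statistic = 47.568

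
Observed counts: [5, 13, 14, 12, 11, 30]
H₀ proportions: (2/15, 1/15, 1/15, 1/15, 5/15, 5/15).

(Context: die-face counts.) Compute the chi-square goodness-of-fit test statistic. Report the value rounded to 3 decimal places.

test statistic = 43.065

n = 85; E_i = n·p_i = [11.33, 5.67, 5.67, 5.67, 28.33, 28.33]
χ² = (5−11.33)²/11.33 + (13−5.67)²/5.67 + (14−5.67)²/5.67 + (12−5.67)²/5.67 + (11−28.33)²/28.33 + (30−28.33)²/28.33 = 43.0647
df = 5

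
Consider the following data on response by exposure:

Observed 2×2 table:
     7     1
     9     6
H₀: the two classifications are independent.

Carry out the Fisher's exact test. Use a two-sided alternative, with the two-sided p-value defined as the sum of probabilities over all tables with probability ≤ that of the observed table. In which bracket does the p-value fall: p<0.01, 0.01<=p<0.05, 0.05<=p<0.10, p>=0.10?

Margins: r₁=8, r₂=15, c₁=16, c₂=7, n=23
p_obs = C(8,7)·C(15,9)/C(23,16); sum pmf over tables with pmf ≤ p_obs
p-value (two-sided) = 0.34522
→ bracket: p>=0.10

p-value bracket: p>=0.10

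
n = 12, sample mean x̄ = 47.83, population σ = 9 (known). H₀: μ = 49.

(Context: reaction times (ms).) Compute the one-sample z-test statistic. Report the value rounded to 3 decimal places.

test statistic = -0.450

SE = σ/√n = 9/√12 = 2.5981
z = (x̄−μ₀)/SE = (47.83−49)/2.5981 = -0.4503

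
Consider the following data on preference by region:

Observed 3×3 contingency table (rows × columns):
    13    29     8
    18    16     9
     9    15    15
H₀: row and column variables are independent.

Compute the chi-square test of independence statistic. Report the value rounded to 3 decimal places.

Row totals [50, 43, 39], col totals [40, 60, 32], n=132
χ² = (13−15.15)²/15.15 + (29−22.73)²/22.73 + (8−12.12)²/12.12 + (18−13.03)²/13.03 + (16−19.55)²/19.55 + (9−10.42)²/10.42 + (9−11.82)²/11.82 + (15−17.73)²/17.73 + (15−9.45)²/9.45 = 10.5154
df = 4

test statistic = 10.515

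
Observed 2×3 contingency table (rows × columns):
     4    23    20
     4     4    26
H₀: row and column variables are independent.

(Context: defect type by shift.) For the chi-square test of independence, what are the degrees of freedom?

df = (r−1)(c−1) = (2−1)·(3−1) = 2

degrees of freedom = 2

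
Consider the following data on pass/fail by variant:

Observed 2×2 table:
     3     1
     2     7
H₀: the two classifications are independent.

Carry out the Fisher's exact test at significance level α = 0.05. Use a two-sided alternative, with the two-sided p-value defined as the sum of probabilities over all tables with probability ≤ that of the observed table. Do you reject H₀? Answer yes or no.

reject H₀: no

Margins: r₁=4, r₂=9, c₁=5, c₂=8, n=13
p_obs = C(4,3)·C(9,2)/C(13,5); sum pmf over tables with pmf ≤ p_obs
p-value (two-sided) = 0.21678
At α=0.05: p ≥ α → fail to reject H₀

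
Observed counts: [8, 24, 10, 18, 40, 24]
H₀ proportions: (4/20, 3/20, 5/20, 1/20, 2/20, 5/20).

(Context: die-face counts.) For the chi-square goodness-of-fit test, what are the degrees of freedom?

degrees of freedom = 5

df = k − 1 = 6 − 1 = 5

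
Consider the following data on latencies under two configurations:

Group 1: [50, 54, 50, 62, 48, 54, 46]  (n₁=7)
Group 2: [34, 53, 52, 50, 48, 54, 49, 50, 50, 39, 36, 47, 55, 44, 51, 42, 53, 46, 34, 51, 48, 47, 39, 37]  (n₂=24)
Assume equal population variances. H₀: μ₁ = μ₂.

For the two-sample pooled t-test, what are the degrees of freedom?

degrees of freedom = 29

df = n₁ + n₂ − 2 = 7 + 24 − 2 = 29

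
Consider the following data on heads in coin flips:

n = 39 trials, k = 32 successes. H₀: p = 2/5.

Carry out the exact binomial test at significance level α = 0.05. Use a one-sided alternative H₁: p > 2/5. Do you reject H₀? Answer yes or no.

Exact binomial: n=39, k=32, p₀=2/5=0.4000
P(X≥32) from Σ C(n,i)·p₀^i·(1−p₀)^(n−i)
p-value (one-sided, H₁ greater) = 0.00000
At α=0.05: p < α → reject H₀

reject H₀: yes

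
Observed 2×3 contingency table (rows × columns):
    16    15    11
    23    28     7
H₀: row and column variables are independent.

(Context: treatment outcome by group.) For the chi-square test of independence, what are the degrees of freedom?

df = (r−1)(c−1) = (2−1)·(3−1) = 2

degrees of freedom = 2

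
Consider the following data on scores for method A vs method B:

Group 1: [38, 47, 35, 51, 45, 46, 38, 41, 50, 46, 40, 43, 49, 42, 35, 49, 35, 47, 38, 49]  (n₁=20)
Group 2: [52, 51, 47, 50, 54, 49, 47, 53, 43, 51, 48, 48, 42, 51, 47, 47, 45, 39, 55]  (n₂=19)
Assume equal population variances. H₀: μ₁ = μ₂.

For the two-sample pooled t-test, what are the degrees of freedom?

df = n₁ + n₂ − 2 = 20 + 19 − 2 = 37

degrees of freedom = 37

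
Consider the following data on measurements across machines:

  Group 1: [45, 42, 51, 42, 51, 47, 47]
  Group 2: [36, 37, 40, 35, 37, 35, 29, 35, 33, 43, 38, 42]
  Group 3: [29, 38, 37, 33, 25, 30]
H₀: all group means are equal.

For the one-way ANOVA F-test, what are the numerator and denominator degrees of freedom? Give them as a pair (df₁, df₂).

degrees of freedom = [2, 22]

k = 3 groups, N = 25 total
df = (k−1, N−k) = (3−1, 25−3) = (2, 22)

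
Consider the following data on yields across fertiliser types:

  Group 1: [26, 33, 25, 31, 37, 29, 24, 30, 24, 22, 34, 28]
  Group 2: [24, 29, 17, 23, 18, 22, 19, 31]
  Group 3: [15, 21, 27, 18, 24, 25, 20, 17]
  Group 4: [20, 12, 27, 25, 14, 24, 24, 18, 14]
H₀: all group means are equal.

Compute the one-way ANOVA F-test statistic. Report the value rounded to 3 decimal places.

Group means [28.58, 22.88, 20.88, 19.78], grand mean 23.541
SSB = Σnᵢ(x̄ᵢ−x̄)² = 492.967; SSW = ΣΣ(x−x̄ᵢ)² = 780.222
MSB = 492.967/3 = 164.3223; MSW = 780.222/33 = 23.6431
F = MSB/MSW = 6.9501
df = (3, 33)

test statistic = 6.950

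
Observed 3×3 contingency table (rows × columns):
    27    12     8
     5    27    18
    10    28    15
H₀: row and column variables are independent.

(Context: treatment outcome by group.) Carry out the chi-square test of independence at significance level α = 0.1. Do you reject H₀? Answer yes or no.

reject H₀: yes

Row totals [47, 50, 53], col totals [42, 67, 41], n=150
χ² = (27−13.16)²/13.16 + (12−20.99)²/20.99 + (8−12.85)²/12.85 + (5−14.00)²/14.00 + (27−22.33)²/22.33 + (18−13.67)²/13.67 + (10−14.84)²/14.84 + (28−23.67)²/23.67 + (15−14.49)²/14.49 = 30.7586
df = 4
p-value (upper-tail) = 0.00000
At α=0.1: p < α → reject H₀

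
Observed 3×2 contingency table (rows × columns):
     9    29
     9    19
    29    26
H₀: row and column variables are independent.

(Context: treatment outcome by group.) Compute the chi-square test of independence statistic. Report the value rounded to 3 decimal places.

Row totals [38, 28, 55], col totals [47, 74], n=121
χ² = (9−14.76)²/14.76 + (29−23.24)²/23.24 + (9−10.88)²/10.88 + (19−17.12)²/17.12 + (29−21.36)²/21.36 + (26−33.64)²/33.64 = 8.6682
df = 2

test statistic = 8.668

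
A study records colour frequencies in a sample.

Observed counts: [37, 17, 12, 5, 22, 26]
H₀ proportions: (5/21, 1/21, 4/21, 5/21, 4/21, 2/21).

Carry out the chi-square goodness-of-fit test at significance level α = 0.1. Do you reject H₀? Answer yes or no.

n = 119; E_i = n·p_i = [28.33, 5.67, 22.67, 28.33, 22.67, 11.33]
χ² = (37−28.33)²/28.33 + (17−5.67)²/5.67 + (12−22.67)²/22.67 + (5−28.33)²/28.33 + (22−22.67)²/22.67 + (26−11.33)²/11.33 = 68.5529
df = 5
p-value (upper-tail) = 0.00000
At α=0.1: p < α → reject H₀

reject H₀: yes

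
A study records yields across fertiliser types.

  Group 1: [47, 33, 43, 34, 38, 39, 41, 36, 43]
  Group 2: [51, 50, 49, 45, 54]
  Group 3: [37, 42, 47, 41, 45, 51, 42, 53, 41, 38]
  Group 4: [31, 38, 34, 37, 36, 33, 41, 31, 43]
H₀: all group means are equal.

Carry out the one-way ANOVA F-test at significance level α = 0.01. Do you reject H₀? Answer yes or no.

reject H₀: yes

Group means [39.33, 49.80, 43.70, 36.00], grand mean 41.333
SSB = Σnᵢ(x̄ᵢ−x̄)² = 706.433; SSW = ΣΣ(x−x̄ᵢ)² = 604.900
MSB = 706.433/3 = 235.4778; MSW = 604.900/29 = 20.8586
F = MSB/MSW = 11.2892
df = (3, 29)
p-value (upper-tail) = 0.00004
At α=0.01: p < α → reject H₀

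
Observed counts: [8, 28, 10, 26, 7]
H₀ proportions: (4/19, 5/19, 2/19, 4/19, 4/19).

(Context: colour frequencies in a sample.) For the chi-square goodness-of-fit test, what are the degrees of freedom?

df = k − 1 = 5 − 1 = 4

degrees of freedom = 4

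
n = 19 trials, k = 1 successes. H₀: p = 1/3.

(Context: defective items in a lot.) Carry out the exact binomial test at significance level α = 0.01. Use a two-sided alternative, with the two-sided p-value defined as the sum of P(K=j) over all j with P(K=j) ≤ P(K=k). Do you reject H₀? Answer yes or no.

Exact binomial: n=19, k=1, p₀=1/3=0.3333
P(X=j) = C(n,j)·p₀^j·(1−p₀)^(n−j); p = Σ P(X=j) over j with P(X=j) ≤ P(X=1)
p-value (two-sided) = 0.00661
At α=0.01: p < α → reject H₀

reject H₀: yes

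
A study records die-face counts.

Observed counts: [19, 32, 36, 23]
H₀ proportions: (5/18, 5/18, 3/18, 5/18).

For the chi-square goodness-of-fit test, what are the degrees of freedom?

degrees of freedom = 3

df = k − 1 = 4 − 1 = 3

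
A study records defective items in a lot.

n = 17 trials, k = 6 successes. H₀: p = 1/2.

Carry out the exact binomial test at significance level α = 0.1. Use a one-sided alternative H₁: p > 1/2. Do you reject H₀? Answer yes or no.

Exact binomial: n=17, k=6, p₀=1/2=0.5000
P(X≥6) from Σ C(n,i)·p₀^i·(1−p₀)^(n−i)
p-value (one-sided, H₁ greater) = 0.92827
At α=0.1: p ≥ α → fail to reject H₀

reject H₀: no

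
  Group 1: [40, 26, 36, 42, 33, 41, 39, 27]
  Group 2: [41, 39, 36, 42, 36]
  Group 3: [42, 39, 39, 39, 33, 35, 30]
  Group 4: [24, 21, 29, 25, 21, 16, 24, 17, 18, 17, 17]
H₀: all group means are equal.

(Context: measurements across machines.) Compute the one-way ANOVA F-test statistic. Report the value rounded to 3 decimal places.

Group means [35.50, 38.80, 36.71, 20.82], grand mean 31.097
SSB = Σnᵢ(x̄ᵢ−x̄)² = 1834.845; SSW = ΣΣ(x−x̄ᵢ)² = 589.865
MSB = 1834.845/3 = 611.6149; MSW = 589.865/27 = 21.8468
F = MSB/MSW = 27.9956
df = (3, 27)

test statistic = 27.996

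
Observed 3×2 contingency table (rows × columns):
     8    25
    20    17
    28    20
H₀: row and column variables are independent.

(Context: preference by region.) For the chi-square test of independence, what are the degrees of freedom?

df = (r−1)(c−1) = (3−1)·(2−1) = 2

degrees of freedom = 2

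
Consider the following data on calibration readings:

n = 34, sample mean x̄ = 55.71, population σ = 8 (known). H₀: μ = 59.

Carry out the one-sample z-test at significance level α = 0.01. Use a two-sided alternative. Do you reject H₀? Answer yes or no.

SE = σ/√n = 8/√34 = 1.3720
z = (x̄−μ₀)/SE = (55.71−59)/1.3720 = -2.3980
p-value (two-sided) = 0.01649
At α=0.01: p ≥ α → fail to reject H₀

reject H₀: no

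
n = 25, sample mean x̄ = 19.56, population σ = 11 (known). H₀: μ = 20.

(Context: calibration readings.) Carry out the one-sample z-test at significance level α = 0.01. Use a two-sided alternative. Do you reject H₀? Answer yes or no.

SE = σ/√n = 11/√25 = 2.2000
z = (x̄−μ₀)/SE = (19.56−20)/2.2000 = -0.2000
p-value (two-sided) = 0.84148
At α=0.01: p ≥ α → fail to reject H₀

reject H₀: no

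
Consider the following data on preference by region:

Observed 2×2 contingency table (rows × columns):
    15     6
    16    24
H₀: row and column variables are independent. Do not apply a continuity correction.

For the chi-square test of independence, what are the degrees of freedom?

df = (r−1)(c−1) = (2−1)·(2−1) = 1

degrees of freedom = 1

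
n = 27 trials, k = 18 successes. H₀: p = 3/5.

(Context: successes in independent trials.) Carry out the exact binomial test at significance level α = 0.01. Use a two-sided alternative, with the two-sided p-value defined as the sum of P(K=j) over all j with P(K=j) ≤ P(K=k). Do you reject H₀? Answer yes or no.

Exact binomial: n=27, k=18, p₀=3/5=0.6000
P(X=j) = C(n,j)·p₀^j·(1−p₀)^(n−j); p = Σ P(X=j) over j with P(X=j) ≤ P(X=18)
p-value (two-sided) = 0.55886
At α=0.01: p ≥ α → fail to reject H₀

reject H₀: no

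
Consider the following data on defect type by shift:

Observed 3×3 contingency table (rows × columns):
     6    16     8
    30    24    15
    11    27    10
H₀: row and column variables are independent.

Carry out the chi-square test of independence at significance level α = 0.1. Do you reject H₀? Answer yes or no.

Row totals [30, 69, 48], col totals [47, 67, 33], n=147
χ² = (6−9.59)²/9.59 + (16−13.67)²/13.67 + (8−6.73)²/6.73 + (30−22.06)²/22.06 + (24−31.45)²/31.45 + (15−15.49)²/15.49 + (11−15.35)²/15.35 + (27−21.88)²/21.88 + (10−10.78)²/10.78 = 9.1017
df = 4
p-value (upper-tail) = 0.05861
At α=0.1: p < α → reject H₀

reject H₀: yes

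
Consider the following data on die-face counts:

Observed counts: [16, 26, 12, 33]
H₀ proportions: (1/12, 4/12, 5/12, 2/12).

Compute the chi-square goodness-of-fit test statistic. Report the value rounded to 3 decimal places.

test statistic = 50.697

n = 87; E_i = n·p_i = [7.25, 29.00, 36.25, 14.50]
χ² = (16−7.25)²/7.25 + (26−29.00)²/29.00 + (12−36.25)²/36.25 + (33−14.50)²/14.50 = 50.6966
df = 3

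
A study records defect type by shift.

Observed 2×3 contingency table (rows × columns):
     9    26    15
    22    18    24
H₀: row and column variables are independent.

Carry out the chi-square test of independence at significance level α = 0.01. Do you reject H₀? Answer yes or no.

reject H₀: no

Row totals [50, 64], col totals [31, 44, 39], n=114
χ² = (9−13.60)²/13.60 + (26−19.30)²/19.30 + (15−17.11)²/17.11 + (22−17.40)²/17.40 + (18−24.70)²/24.70 + (24−21.89)²/21.89 = 7.3750
df = 2
p-value (upper-tail) = 0.02503
At α=0.01: p ≥ α → fail to reject H₀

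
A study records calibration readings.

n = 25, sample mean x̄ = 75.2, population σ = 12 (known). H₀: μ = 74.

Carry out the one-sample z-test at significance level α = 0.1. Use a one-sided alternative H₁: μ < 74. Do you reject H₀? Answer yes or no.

SE = σ/√n = 12/√25 = 2.4000
z = (x̄−μ₀)/SE = (75.2−74)/2.4000 = 0.5000
p-value (one-sided, H₁ less) = 0.69146
At α=0.1: p ≥ α → fail to reject H₀

reject H₀: no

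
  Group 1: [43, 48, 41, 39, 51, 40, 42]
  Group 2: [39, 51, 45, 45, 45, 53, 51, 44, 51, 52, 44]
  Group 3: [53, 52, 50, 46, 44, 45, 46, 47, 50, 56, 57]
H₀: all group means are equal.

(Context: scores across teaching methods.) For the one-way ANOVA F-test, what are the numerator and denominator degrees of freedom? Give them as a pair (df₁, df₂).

k = 3 groups, N = 29 total
df = (k−1, N−k) = (3−1, 29−3) = (2, 26)

degrees of freedom = [2, 26]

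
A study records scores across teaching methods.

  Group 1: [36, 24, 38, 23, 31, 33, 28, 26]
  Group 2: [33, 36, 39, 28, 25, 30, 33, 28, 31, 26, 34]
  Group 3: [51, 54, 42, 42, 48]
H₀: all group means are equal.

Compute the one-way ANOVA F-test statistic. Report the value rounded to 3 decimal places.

Group means [29.88, 31.18, 47.40], grand mean 34.125
SSB = Σnᵢ(x̄ᵢ−x̄)² = 1120.914; SSW = ΣΣ(x−x̄ᵢ)² = 515.711
MSB = 1120.914/2 = 560.4568; MSW = 515.711/21 = 24.5577
F = MSB/MSW = 22.8221
df = (2, 21)

test statistic = 22.822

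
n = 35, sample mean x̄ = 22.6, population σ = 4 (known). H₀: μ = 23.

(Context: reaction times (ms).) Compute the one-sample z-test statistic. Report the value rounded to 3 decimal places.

test statistic = -0.592

SE = σ/√n = 4/√35 = 0.6761
z = (x̄−μ₀)/SE = (22.6−23)/0.6761 = -0.5916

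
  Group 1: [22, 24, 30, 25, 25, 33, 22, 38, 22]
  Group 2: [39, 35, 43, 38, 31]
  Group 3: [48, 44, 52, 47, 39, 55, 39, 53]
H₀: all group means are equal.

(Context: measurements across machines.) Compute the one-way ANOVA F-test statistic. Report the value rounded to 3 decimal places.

Group means [26.78, 37.20, 47.12], grand mean 36.545
SSB = Σnᵢ(x̄ᵢ−x̄)² = 1756.224; SSW = ΣΣ(x−x̄ᵢ)² = 601.231
MSB = 1756.224/2 = 878.1120; MSW = 601.231/19 = 31.6437
F = MSB/MSW = 27.7500
df = (2, 19)

test statistic = 27.750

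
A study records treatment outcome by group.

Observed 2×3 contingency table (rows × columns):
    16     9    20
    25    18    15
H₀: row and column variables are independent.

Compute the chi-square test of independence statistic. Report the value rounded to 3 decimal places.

Row totals [45, 58], col totals [41, 27, 35], n=103
χ² = (16−17.91)²/17.91 + (9−11.80)²/11.80 + (20−15.29)²/15.29 + (25−23.09)²/23.09 + (18−15.20)²/15.20 + (15−19.71)²/19.71 = 4.1147
df = 2

test statistic = 4.115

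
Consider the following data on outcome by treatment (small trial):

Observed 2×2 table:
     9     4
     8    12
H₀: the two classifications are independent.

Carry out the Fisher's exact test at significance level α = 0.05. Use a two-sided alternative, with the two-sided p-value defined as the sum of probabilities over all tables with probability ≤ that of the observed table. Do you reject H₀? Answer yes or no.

reject H₀: no

Margins: r₁=13, r₂=20, c₁=17, c₂=16, n=33
p_obs = C(13,9)·C(20,8)/C(33,17); sum pmf over tables with pmf ≤ p_obs
p-value (two-sided) = 0.15706
At α=0.05: p ≥ α → fail to reject H₀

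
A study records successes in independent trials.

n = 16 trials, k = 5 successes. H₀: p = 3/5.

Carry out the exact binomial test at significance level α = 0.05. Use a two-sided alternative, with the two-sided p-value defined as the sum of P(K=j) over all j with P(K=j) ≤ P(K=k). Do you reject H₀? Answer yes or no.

reject H₀: yes

Exact binomial: n=16, k=5, p₀=3/5=0.6000
P(X=j) = C(n,j)·p₀^j·(1−p₀)^(n−j); p = Σ P(X=j) over j with P(X=j) ≤ P(X=5)
p-value (two-sided) = 0.02243
At α=0.05: p < α → reject H₀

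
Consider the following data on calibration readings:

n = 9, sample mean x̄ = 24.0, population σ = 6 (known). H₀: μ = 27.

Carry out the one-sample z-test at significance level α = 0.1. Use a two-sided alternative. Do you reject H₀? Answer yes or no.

reject H₀: no

SE = σ/√n = 6/√9 = 2.0000
z = (x̄−μ₀)/SE = (24.0−27)/2.0000 = -1.5000
p-value (two-sided) = 0.13361
At α=0.1: p ≥ α → fail to reject H₀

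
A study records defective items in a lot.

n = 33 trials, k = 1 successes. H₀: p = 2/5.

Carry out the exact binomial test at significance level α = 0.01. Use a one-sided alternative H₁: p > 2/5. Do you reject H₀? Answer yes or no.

reject H₀: no

Exact binomial: n=33, k=1, p₀=2/5=0.4000
P(X≥1) from Σ C(n,i)·p₀^i·(1−p₀)^(n−i)
p-value (one-sided, H₁ greater) = 1.00000
At α=0.01: p ≥ α → fail to reject H₀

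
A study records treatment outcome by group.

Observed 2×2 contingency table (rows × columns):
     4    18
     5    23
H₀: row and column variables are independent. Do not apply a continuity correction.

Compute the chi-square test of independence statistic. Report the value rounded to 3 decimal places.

Row totals [22, 28], col totals [9, 41], n=50
χ² = (4−3.96)²/3.96 + (18−18.04)²/18.04 + (5−5.04)²/5.04 + (23−22.96)²/22.96 = 0.0009
df = 1

test statistic = 0.001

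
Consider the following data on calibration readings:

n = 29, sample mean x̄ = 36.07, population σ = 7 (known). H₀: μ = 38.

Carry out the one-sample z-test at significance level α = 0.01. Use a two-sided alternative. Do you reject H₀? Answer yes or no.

reject H₀: no

SE = σ/√n = 7/√29 = 1.2999
z = (x̄−μ₀)/SE = (36.07−38)/1.2999 = -1.4848
p-value (two-sided) = 0.13761
At α=0.01: p ≥ α → fail to reject H₀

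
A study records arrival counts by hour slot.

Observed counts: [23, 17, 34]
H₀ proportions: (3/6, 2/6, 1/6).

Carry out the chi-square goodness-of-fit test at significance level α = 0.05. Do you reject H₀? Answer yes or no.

n = 74; E_i = n·p_i = [37.00, 24.67, 12.33]
χ² = (23−37.00)²/37.00 + (17−24.67)²/24.67 + (34−12.33)²/12.33 = 45.7432
df = 2
p-value (upper-tail) = 0.00000
At α=0.05: p < α → reject H₀

reject H₀: yes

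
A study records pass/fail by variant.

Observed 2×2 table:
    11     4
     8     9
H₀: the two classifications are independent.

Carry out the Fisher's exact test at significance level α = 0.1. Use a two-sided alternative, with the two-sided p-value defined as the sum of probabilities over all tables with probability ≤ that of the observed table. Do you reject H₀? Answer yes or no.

reject H₀: no

Margins: r₁=15, r₂=17, c₁=19, c₂=13, n=32
p_obs = C(15,11)·C(17,8)/C(32,19); sum pmf over tables with pmf ≤ p_obs
p-value (two-sided) = 0.16574
At α=0.1: p ≥ α → fail to reject H₀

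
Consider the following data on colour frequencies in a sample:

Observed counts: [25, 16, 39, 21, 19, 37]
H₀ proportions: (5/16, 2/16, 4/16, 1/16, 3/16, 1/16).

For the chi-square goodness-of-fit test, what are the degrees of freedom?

df = k − 1 = 6 − 1 = 5

degrees of freedom = 5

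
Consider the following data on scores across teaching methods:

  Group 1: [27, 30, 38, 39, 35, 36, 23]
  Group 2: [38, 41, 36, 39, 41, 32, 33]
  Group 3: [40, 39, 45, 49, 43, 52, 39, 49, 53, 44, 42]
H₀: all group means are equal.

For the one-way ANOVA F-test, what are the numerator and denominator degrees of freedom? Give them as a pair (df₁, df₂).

degrees of freedom = [2, 22]

k = 3 groups, N = 25 total
df = (k−1, N−k) = (3−1, 25−3) = (2, 22)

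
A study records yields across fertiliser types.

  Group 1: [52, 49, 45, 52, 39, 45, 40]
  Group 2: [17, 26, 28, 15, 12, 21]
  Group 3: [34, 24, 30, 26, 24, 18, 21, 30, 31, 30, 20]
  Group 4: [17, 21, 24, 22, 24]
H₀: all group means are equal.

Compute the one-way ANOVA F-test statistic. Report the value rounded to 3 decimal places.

test statistic = 35.935

Group means [46.00, 19.83, 26.18, 21.60], grand mean 28.862
SSB = Σnᵢ(x̄ᵢ−x̄)² = 2887.779; SSW = ΣΣ(x−x̄ᵢ)² = 669.670
MSB = 2887.779/3 = 962.5929; MSW = 669.670/25 = 26.7868
F = MSB/MSW = 35.9354
df = (3, 25)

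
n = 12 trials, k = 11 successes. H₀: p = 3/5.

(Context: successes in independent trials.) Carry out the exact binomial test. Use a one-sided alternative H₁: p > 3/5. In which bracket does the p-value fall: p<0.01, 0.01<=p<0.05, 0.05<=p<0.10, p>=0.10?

Exact binomial: n=12, k=11, p₀=3/5=0.6000
P(X≥11) from Σ C(n,i)·p₀^i·(1−p₀)^(n−i)
p-value (one-sided, H₁ greater) = 0.01959
→ bracket: 0.01<=p<0.05

p-value bracket: 0.01<=p<0.05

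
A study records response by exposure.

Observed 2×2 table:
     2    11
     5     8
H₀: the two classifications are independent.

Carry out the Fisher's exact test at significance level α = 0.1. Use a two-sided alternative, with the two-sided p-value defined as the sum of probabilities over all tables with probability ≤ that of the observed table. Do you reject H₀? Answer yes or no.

Margins: r₁=13, r₂=13, c₁=7, c₂=19, n=26
p_obs = C(13,2)·C(13,5)/C(26,7); sum pmf over tables with pmf ≤ p_obs
p-value (two-sided) = 0.37826
At α=0.1: p ≥ α → fail to reject H₀

reject H₀: no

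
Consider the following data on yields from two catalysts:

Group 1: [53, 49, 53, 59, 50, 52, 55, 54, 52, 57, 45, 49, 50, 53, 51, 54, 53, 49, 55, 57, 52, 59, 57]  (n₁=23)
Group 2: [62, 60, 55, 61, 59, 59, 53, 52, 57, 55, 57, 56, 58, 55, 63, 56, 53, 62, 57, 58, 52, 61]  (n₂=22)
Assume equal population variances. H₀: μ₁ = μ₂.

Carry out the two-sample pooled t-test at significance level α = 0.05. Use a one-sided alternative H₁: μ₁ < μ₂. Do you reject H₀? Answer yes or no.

reject H₀: yes

x̄₁=52.957, s₁=3.483, n₁=23
x̄₂=57.318, s₂=3.315, n₂=22
s_p² = [22·3.483² + 21·3.315²]/43 = 11.5751
SE = √(s_p²·(1/23+1/22)) = 1.0146
t = (52.957−57.318)/1.0146 = -4.2989
df = 43
p-value (one-sided, H₁ less) = 0.00005
At α=0.05: p < α → reject H₀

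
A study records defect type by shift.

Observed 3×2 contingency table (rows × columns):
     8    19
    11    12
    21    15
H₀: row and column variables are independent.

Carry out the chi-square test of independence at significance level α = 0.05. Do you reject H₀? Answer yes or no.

reject H₀: no

Row totals [27, 23, 36], col totals [40, 46], n=86
χ² = (8−12.56)²/12.56 + (19−14.44)²/14.44 + (11−10.70)²/10.70 + (12−12.30)²/12.30 + (21−16.74)²/16.74 + (15−19.26)²/19.26 = 5.1313
df = 2
p-value (upper-tail) = 0.07687
At α=0.05: p ≥ α → fail to reject H₀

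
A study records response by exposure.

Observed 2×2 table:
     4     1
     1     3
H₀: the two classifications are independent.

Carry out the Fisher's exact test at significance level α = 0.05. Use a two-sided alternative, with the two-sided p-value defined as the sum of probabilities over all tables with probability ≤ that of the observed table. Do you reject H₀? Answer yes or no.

reject H₀: no

Margins: r₁=5, r₂=4, c₁=5, c₂=4, n=9
p_obs = C(5,4)·C(4,1)/C(9,5); sum pmf over tables with pmf ≤ p_obs
p-value (two-sided) = 0.20635
At α=0.05: p ≥ α → fail to reject H₀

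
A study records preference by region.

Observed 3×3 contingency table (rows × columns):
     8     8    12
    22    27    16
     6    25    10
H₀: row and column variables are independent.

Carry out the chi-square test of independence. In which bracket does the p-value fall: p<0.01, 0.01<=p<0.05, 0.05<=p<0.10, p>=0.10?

Row totals [28, 65, 41], col totals [36, 60, 38], n=134
χ² = (8−7.52)²/7.52 + (8−12.54)²/12.54 + (12−7.94)²/7.94 + (22−17.46)²/17.46 + (27−29.10)²/29.10 + (16−18.43)²/18.43 + (6−11.01)²/11.01 + (25−18.36)²/18.36 + (10−11.63)²/11.63 = 10.3140
df = 4
p-value (upper-tail) = 0.03546
→ bracket: 0.01<=p<0.05

p-value bracket: 0.01<=p<0.05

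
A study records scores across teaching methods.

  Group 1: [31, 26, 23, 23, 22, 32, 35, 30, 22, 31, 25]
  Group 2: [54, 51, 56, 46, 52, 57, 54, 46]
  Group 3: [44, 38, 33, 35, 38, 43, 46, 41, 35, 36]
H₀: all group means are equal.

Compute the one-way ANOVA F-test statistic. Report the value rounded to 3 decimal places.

Group means [27.27, 52.00, 38.90], grand mean 38.103
SSB = Σnᵢ(x̄ᵢ−x̄)² = 2841.608; SSW = ΣΣ(x−x̄ᵢ)² = 511.082
MSB = 2841.608/2 = 1420.8039; MSW = 511.082/26 = 19.6570
F = MSB/MSW = 72.2798
df = (2, 26)

test statistic = 72.280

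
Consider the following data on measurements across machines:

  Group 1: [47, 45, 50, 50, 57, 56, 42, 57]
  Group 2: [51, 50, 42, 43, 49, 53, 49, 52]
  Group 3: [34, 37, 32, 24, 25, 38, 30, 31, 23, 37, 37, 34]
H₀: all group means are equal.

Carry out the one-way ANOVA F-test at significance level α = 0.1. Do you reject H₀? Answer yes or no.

reject H₀: yes

Group means [50.50, 48.62, 31.83], grand mean 41.964
SSB = Σnᵢ(x̄ᵢ−x̄)² = 2169.423; SSW = ΣΣ(x−x̄ᵢ)² = 661.542
MSB = 2169.423/2 = 1084.7113; MSW = 661.542/25 = 26.4617
F = MSB/MSW = 40.9918
df = (2, 25)
p-value (upper-tail) = 0.00000
At α=0.1: p < α → reject H₀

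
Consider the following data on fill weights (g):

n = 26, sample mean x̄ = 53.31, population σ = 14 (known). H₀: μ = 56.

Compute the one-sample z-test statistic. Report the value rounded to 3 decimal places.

SE = σ/√n = 14/√26 = 2.7456
z = (x̄−μ₀)/SE = (53.31−56)/2.7456 = -0.9797

test statistic = -0.980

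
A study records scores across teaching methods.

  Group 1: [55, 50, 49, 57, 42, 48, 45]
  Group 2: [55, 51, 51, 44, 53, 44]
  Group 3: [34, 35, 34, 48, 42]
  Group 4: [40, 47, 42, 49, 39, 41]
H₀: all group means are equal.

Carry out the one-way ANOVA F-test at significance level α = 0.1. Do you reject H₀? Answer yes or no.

reject H₀: yes

Group means [49.43, 49.67, 38.60, 43.00], grand mean 45.625
SSB = Σnᵢ(x̄ᵢ−x̄)² = 487.377; SSW = ΣΣ(x−x̄ᵢ)² = 510.248
MSB = 487.377/3 = 162.4591; MSW = 510.248/20 = 25.5124
F = MSB/MSW = 6.3679
df = (3, 20)
p-value (upper-tail) = 0.00331
At α=0.1: p < α → reject H₀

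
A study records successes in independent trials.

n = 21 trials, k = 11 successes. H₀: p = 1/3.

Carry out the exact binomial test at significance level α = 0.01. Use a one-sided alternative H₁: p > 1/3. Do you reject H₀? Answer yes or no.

reject H₀: no

Exact binomial: n=21, k=11, p₀=1/3=0.3333
P(X≥11) from Σ C(n,i)·p₀^i·(1−p₀)^(n−i)
p-value (one-sided, H₁ greater) = 0.05572
At α=0.01: p ≥ α → fail to reject H₀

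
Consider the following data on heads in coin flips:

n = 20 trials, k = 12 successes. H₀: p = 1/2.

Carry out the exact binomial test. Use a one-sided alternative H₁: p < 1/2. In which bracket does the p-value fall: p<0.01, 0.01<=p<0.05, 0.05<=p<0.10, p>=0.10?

Exact binomial: n=20, k=12, p₀=1/2=0.5000
P(X≤12) from Σ C(n,i)·p₀^i·(1−p₀)^(n−i)
p-value (one-sided, H₁ less) = 0.86841
→ bracket: p>=0.10

p-value bracket: p>=0.10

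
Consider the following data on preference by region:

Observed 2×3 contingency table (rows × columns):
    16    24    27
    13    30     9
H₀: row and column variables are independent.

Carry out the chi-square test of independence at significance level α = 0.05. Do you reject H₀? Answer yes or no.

Row totals [67, 52], col totals [29, 54, 36], n=119
χ² = (16−16.33)²/16.33 + (24−30.40)²/30.40 + (27−20.27)²/20.27 + (13−12.67)²/12.67 + (30−23.60)²/23.60 + (9−15.73)²/15.73 = 8.2168
df = 2
p-value (upper-tail) = 0.01643
At α=0.05: p < α → reject H₀

reject H₀: yes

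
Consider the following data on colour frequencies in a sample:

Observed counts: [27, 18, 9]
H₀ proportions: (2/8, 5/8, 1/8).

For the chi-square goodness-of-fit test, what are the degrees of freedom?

df = k − 1 = 3 − 1 = 2

degrees of freedom = 2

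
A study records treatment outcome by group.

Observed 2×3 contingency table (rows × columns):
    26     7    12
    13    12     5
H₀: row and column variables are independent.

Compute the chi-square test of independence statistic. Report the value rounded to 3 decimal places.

Row totals [45, 30], col totals [39, 19, 17], n=75
χ² = (26−23.40)²/23.40 + (7−11.40)²/11.40 + (12−10.20)²/10.20 + (13−15.60)²/15.60 + (12−7.60)²/7.60 + (5−6.80)²/6.80 = 5.7620
df = 2

test statistic = 5.762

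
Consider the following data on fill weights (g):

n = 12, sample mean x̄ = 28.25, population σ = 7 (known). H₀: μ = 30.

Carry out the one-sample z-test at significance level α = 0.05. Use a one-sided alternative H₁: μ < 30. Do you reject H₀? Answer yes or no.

reject H₀: no

SE = σ/√n = 7/√12 = 2.0207
z = (x̄−μ₀)/SE = (28.25−30)/2.0207 = -0.8660
p-value (one-sided, H₁ less) = 0.19324
At α=0.05: p ≥ α → fail to reject H₀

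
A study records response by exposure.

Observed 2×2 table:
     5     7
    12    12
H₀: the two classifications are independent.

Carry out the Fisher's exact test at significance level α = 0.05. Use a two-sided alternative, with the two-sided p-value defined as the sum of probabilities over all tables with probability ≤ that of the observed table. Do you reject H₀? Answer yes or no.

reject H₀: no

Margins: r₁=12, r₂=24, c₁=17, c₂=19, n=36
p_obs = C(12,5)·C(24,12)/C(36,17); sum pmf over tables with pmf ≤ p_obs
p-value (two-sided) = 0.73173
At α=0.05: p ≥ α → fail to reject H₀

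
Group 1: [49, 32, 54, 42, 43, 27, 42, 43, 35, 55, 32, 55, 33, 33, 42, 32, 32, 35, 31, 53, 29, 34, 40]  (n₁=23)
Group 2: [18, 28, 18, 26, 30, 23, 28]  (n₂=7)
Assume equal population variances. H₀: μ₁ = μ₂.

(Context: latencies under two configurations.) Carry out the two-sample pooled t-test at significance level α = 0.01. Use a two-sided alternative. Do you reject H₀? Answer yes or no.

x̄₁=39.261, s₁=8.853, n₁=23
x̄₂=24.429, s₂=4.894, n₂=7
s_p² = [22·8.853² + 6·4.894²]/28 = 66.7196
SE = √(s_p²·(1/23+1/7)) = 3.5259
t = (39.261−24.429)/3.5259 = 4.2066
df = 28
p-value (two-sided) = 0.00024
At α=0.01: p < α → reject H₀

reject H₀: yes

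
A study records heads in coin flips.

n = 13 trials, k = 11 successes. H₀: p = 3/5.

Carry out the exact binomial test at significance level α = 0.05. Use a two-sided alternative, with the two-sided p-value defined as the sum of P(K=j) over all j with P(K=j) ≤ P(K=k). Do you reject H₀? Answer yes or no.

reject H₀: no

Exact binomial: n=13, k=11, p₀=3/5=0.6000
P(X=j) = C(n,j)·p₀^j·(1−p₀)^(n−j); p = Σ P(X=j) over j with P(X=j) ≤ P(X=11)
p-value (two-sided) = 0.08999
At α=0.05: p ≥ α → fail to reject H₀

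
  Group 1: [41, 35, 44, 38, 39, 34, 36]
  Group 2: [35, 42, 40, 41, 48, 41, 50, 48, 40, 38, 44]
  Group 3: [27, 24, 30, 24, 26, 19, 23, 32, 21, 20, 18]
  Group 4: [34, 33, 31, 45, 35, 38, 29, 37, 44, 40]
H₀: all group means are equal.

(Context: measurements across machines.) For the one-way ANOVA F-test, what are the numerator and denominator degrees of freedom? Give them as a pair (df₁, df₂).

k = 4 groups, N = 39 total
df = (k−1, N−k) = (4−1, 39−4) = (3, 35)

degrees of freedom = [3, 35]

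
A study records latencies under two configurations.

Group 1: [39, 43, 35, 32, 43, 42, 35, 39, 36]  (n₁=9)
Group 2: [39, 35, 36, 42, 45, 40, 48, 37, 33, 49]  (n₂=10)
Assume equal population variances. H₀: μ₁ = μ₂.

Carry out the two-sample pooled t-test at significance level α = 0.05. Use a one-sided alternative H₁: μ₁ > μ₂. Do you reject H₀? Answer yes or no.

reject H₀: no

x̄₁=38.222, s₁=3.962, n₁=9
x̄₂=40.400, s₂=5.502, n₂=10
s_p² = [8·3.962² + 9·5.502²]/17 = 23.4092
SE = √(s_p²·(1/9+1/10)) = 2.2230
t = (38.222−40.400)/2.2230 = -0.9796
df = 17
p-value (one-sided, H₁ greater) = 0.82950
At α=0.05: p ≥ α → fail to reject H₀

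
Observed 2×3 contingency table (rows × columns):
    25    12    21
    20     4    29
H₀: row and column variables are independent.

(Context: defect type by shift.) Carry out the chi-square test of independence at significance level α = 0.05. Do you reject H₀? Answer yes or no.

reject H₀: no

Row totals [58, 53], col totals [45, 16, 50], n=111
χ² = (25−23.51)²/23.51 + (12−8.36)²/8.36 + (21−26.13)²/26.13 + (20−21.49)²/21.49 + (4−7.64)²/7.64 + (29−23.87)²/23.87 = 5.6217
df = 2
p-value (upper-tail) = 0.06015
At α=0.05: p ≥ α → fail to reject H₀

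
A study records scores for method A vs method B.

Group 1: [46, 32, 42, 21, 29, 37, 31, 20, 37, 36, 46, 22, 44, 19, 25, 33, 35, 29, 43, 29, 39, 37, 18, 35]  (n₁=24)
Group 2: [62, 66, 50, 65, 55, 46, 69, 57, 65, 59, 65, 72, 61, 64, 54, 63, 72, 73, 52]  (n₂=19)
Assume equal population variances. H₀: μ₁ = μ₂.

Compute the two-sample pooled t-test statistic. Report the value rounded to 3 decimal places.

x̄₁=32.708, s₁=8.625, n₁=24
x̄₂=61.579, s₂=7.683, n₂=19
s_p² = [23·8.625² + 18·7.683²]/41 = 67.6485
SE = √(s_p²·(1/24+1/19)) = 2.5257
t = (32.708−61.579)/2.5257 = -11.4308
df = 41

test statistic = -11.431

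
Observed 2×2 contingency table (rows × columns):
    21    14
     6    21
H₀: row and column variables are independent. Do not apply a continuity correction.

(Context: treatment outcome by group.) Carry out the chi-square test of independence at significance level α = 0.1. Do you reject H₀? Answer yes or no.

reject H₀: yes

Row totals [35, 27], col totals [27, 35], n=62
χ² = (21−15.24)²/15.24 + (14−19.76)²/19.76 + (6−11.76)²/11.76 + (21−15.24)²/15.24 = 8.8484
df = 1
p-value (upper-tail) = 0.00293
At α=0.1: p < α → reject H₀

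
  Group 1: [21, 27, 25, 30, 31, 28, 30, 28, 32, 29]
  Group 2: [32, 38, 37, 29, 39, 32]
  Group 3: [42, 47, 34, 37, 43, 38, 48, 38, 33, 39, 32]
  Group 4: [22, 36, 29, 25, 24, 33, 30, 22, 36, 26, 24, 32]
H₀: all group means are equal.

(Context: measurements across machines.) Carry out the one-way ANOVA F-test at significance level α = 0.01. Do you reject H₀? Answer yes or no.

Group means [28.10, 34.50, 39.18, 28.25], grand mean 32.256
SSB = Σnᵢ(x̄ᵢ−x̄)² = 923.150; SSW = ΣΣ(x−x̄ᵢ)² = 750.286
MSB = 923.150/3 = 307.7165; MSW = 750.286/35 = 21.4368
F = MSB/MSW = 14.3546
df = (3, 35)
p-value (upper-tail) = 0.00000
At α=0.01: p < α → reject H₀

reject H₀: yes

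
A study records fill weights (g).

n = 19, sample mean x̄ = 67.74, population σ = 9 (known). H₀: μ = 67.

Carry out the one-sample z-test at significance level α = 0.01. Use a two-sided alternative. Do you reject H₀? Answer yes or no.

SE = σ/√n = 9/√19 = 2.0647
z = (x̄−μ₀)/SE = (67.74−67)/2.0647 = 0.3584
p-value (two-sided) = 0.72005
At α=0.01: p ≥ α → fail to reject H₀

reject H₀: no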